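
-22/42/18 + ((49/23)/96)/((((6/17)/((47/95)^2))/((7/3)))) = 1899817/278980800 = 0.01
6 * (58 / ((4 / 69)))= 6003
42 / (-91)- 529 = -6883 / 13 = -529.46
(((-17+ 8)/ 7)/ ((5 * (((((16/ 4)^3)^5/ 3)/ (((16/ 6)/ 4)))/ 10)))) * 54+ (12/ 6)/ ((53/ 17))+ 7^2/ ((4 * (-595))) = 2628082682821/ 4232556052480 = 0.62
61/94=0.65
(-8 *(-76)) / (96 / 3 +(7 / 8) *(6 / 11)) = 26752 / 1429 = 18.72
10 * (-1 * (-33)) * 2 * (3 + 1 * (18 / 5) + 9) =10296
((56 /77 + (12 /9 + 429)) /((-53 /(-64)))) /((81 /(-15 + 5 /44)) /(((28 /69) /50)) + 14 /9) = -156531900 /201144911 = -0.78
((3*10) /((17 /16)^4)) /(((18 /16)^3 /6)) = 671088640 /6765201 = 99.20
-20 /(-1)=20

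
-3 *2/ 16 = -3/ 8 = -0.38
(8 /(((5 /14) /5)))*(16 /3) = 1792 /3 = 597.33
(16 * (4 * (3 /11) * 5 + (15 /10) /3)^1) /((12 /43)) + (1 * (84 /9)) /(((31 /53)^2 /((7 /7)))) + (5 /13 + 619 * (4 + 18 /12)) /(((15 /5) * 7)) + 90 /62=1024034841 /1923922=532.26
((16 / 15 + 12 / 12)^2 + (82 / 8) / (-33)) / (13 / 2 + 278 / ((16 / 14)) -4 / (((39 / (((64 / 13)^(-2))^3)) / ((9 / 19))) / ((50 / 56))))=89589530281115648 / 5649528186283293675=0.02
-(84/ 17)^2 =-7056/ 289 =-24.42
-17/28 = -0.61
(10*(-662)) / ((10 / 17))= -11254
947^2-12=896797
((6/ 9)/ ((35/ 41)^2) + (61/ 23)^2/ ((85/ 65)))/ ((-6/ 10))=-208005241/ 19829565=-10.49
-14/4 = -7/2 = -3.50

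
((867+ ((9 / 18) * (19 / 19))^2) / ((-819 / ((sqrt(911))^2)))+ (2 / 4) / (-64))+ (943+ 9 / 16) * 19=16963.01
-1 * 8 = -8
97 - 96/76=1819/19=95.74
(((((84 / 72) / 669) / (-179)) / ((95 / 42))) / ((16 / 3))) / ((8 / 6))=-147 / 242695360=-0.00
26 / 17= 1.53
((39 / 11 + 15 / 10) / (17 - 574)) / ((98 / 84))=-333 / 42889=-0.01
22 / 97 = 0.23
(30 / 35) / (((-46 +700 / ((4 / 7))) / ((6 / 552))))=1 / 126546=0.00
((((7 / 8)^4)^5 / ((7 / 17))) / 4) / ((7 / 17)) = 470611529796119761 / 4611686018427387904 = 0.10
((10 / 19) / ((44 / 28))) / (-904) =-35 / 94468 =-0.00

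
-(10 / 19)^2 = -100 / 361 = -0.28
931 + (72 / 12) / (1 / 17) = 1033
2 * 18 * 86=3096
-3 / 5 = -0.60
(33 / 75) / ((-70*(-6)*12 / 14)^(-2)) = 57024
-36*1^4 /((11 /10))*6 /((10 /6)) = -1296 /11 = -117.82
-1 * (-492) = 492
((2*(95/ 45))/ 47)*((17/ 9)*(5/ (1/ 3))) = 3230/ 1269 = 2.55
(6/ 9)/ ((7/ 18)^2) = 216/ 49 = 4.41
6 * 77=462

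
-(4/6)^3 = -8/27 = -0.30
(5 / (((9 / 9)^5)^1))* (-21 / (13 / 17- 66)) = 1785 / 1109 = 1.61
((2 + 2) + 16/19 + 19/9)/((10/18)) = 1189/95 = 12.52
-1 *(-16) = 16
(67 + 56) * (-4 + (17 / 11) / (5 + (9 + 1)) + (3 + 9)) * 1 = 54817 / 55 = 996.67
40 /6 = 20 /3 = 6.67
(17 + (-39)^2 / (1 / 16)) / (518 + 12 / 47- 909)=-1144591 / 18365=-62.32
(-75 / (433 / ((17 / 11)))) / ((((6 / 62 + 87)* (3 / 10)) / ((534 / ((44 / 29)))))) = -6800935 / 1886148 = -3.61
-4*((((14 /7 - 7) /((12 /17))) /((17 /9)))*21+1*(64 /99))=30929 /99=312.41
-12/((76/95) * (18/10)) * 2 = -50/3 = -16.67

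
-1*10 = -10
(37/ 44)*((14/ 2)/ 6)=259/ 264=0.98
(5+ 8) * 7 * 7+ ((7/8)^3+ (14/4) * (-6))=315735/512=616.67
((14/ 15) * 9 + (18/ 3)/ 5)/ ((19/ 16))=768/ 95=8.08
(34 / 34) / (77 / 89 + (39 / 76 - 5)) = -6764 / 24497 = -0.28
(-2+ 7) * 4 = 20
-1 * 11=-11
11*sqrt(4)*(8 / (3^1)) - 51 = 7.67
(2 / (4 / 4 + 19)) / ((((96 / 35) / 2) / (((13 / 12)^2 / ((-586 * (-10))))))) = 1183 / 81008640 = 0.00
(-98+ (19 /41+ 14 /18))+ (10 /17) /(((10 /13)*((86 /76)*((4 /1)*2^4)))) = -835096825 /8631648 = -96.75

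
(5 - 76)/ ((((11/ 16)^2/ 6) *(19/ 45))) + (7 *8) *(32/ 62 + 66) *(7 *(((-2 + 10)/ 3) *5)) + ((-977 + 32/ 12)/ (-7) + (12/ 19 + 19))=172454785410/ 498883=345681.82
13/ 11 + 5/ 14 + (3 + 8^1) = 1931/ 154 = 12.54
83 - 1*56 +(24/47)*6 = 1413/47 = 30.06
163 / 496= 0.33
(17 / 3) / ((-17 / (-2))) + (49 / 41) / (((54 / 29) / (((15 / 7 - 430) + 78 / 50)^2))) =80699608108 / 691875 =116639.00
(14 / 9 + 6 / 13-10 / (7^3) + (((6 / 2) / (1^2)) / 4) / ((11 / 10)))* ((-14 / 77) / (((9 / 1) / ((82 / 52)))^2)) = -3962253161 / 265886977356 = -0.01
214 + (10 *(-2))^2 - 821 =-207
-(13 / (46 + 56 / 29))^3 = -53582633 / 2685619000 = -0.02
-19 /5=-3.80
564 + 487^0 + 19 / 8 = 4539 / 8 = 567.38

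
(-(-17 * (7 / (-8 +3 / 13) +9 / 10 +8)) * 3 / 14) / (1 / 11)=4532319 / 14140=320.53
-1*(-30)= 30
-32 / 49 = -0.65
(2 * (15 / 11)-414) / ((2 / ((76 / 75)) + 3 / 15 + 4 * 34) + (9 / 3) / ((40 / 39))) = -229216 / 78639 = -2.91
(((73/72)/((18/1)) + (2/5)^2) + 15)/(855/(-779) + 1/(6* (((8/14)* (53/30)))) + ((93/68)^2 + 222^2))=309608172973/1002805699811625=0.00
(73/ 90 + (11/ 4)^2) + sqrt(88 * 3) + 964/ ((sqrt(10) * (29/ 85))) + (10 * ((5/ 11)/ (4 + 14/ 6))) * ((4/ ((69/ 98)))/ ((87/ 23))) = 41245769/ 4363920 + 2 * sqrt(66) + 8194 * sqrt(10)/ 29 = 919.21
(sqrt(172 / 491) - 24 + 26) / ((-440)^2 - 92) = sqrt(21113) / 47506214 + 1 / 96754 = 0.00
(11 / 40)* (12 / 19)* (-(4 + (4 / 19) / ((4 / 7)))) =-2739 / 3610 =-0.76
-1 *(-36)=36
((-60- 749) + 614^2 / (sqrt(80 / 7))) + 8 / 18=-7277 / 9 + 94249 * sqrt(35) / 5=110708.37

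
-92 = -92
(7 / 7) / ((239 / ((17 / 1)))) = 17 / 239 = 0.07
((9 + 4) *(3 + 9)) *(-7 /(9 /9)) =-1092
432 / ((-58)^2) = 108 / 841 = 0.13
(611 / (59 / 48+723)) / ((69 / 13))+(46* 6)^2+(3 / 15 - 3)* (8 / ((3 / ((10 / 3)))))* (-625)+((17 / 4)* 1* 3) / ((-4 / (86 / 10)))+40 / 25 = 91705.90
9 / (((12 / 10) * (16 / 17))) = 255 / 32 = 7.97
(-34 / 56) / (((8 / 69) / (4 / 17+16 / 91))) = -10971 / 5096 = -2.15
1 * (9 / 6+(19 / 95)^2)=77 / 50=1.54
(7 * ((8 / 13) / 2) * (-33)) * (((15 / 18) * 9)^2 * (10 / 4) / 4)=-259875 / 104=-2498.80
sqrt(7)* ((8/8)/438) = sqrt(7)/438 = 0.01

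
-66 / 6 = -11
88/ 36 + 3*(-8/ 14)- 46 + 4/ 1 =-2600/ 63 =-41.27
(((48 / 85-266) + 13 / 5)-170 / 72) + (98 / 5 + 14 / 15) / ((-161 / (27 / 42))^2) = -147244240183 / 555227820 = -265.20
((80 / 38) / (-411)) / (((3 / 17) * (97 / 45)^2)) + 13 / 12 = 316555151 / 293899524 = 1.08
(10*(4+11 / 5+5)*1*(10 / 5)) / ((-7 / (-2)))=64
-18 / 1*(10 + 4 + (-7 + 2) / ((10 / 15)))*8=-936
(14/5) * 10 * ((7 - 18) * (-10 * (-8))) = -24640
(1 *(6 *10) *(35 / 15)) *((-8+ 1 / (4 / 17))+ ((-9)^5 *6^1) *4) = -198405165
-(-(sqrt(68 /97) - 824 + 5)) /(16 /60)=-12285 /4 + 15 * sqrt(1649) /194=-3068.11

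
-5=-5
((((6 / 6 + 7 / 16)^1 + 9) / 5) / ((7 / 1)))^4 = 777796321 / 98344960000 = 0.01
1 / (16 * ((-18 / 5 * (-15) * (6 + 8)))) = 1 / 12096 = 0.00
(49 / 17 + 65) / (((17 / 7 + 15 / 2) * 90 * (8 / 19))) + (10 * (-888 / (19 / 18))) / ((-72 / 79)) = 9230.71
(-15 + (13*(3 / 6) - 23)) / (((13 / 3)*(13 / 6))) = -567 / 169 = -3.36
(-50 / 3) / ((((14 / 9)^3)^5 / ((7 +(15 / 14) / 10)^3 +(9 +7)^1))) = -8.27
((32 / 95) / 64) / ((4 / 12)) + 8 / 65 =343 / 2470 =0.14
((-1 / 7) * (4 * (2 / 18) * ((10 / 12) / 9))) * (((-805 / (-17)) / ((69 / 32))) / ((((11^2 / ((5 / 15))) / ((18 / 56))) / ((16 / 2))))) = -3200 / 3498957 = -0.00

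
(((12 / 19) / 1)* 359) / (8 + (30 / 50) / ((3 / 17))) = 7180 / 361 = 19.89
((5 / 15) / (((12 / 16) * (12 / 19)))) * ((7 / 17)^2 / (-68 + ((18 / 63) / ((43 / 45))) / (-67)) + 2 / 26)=7286528785 / 139118110794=0.05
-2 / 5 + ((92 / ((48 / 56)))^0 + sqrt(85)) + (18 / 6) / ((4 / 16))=sqrt(85) + 63 / 5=21.82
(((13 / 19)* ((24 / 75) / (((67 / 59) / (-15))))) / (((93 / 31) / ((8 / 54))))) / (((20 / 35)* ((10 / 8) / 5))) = -171808 / 171855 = -1.00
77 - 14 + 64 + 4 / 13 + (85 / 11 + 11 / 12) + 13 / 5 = 1188773 / 8580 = 138.55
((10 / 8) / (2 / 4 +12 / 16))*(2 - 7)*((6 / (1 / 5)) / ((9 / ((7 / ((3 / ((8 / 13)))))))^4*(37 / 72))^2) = -309495397036851200 / 1297938474334539530883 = -0.00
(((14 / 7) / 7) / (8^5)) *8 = 1 / 14336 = 0.00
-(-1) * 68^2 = 4624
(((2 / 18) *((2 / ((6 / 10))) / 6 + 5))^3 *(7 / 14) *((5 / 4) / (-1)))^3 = -476837158203125 / 150094635296999121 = -0.00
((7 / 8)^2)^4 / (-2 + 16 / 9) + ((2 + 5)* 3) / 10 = 92905491 / 167772160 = 0.55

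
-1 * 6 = -6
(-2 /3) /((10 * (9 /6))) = -2 /45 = -0.04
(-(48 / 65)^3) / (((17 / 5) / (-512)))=56623104 / 933725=60.64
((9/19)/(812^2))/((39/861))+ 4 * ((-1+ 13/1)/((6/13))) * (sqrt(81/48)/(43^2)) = 369/23265424+ 78 * sqrt(3)/1849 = 0.07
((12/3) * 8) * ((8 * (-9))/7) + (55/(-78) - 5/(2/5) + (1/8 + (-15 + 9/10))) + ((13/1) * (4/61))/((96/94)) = -78932619/222040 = -355.49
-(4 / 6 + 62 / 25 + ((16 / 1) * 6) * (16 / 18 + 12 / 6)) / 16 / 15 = -1753 / 1500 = -1.17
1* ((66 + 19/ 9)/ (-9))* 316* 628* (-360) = 4865944960/ 9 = 540660551.11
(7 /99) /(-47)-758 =-3526981 /4653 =-758.00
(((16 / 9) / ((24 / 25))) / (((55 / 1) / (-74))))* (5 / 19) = -3700 / 5643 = -0.66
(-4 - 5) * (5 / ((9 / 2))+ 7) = -73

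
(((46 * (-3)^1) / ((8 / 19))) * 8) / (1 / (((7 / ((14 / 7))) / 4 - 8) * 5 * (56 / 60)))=174363 / 2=87181.50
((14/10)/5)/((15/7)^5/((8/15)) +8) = 941192/311656825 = 0.00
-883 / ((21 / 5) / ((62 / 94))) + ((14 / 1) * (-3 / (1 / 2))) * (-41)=3262363 / 987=3305.33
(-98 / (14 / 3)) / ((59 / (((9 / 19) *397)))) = -75033 / 1121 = -66.93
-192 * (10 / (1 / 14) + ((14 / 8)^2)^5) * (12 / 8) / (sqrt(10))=-3863483001 * sqrt(10) / 327680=-37284.56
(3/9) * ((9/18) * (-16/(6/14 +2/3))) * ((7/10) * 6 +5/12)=-3878/345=-11.24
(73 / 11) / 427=73 / 4697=0.02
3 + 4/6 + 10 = 41/3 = 13.67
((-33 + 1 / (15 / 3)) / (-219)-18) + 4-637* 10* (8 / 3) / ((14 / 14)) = -18615566 / 1095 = -17000.52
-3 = -3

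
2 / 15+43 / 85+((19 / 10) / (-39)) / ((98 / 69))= 393037 / 649740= 0.60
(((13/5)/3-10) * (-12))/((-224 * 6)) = -137/1680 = -0.08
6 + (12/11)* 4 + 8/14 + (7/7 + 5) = 1304/77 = 16.94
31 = 31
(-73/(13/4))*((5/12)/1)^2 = -1825/468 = -3.90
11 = 11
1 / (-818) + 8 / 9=6535 / 7362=0.89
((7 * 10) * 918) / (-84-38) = -32130 / 61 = -526.72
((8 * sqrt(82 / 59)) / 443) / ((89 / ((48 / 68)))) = 96 * sqrt(4838) / 39545281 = 0.00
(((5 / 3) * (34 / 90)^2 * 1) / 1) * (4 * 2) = 2312 / 1215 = 1.90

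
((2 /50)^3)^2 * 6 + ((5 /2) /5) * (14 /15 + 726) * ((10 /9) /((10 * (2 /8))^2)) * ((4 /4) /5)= 12.92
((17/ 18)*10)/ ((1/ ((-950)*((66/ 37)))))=-1776500/ 111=-16004.50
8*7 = 56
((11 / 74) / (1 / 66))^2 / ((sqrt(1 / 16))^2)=1540.03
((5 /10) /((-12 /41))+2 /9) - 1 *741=-53459 /72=-742.49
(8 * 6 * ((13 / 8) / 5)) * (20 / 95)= 312 / 95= 3.28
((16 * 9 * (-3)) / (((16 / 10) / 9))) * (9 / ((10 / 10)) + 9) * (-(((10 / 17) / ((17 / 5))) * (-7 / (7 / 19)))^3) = -37501582500000 / 24137569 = -1553660.29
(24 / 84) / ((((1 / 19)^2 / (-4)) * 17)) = -2888 / 119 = -24.27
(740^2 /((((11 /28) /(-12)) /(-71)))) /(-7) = -1866220800 /11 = -169656436.36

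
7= 7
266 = 266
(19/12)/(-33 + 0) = -19/396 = -0.05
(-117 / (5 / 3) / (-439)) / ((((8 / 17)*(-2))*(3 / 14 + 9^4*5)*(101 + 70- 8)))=-13923 / 438189307480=-0.00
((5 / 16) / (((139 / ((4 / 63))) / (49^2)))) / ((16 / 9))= 1715 / 8896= 0.19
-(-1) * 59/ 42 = 59/ 42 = 1.40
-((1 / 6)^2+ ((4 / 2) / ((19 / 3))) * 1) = -235 / 684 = -0.34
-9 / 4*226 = -1017 / 2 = -508.50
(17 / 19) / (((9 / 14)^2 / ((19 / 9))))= 3332 / 729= 4.57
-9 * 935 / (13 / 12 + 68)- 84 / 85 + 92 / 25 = -119.12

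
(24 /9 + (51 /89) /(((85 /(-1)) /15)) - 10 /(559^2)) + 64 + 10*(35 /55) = 66931213463 /917756697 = 72.93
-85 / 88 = -0.97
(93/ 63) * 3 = 31/ 7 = 4.43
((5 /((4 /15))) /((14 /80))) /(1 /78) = 58500 /7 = 8357.14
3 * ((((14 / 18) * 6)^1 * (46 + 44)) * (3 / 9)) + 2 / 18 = 3781 / 9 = 420.11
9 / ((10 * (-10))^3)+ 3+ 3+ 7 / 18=57499919 / 9000000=6.39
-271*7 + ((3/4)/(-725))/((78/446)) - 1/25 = -71518631/37700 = -1897.05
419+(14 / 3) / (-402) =418.99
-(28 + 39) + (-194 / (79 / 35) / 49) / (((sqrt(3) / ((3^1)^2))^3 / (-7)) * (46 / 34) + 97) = -6942530262854422 / 103591895398351-15360435 * sqrt(3) / 103591895398351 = -67.02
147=147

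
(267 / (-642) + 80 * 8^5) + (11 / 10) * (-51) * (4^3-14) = 560387801 / 214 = 2618634.58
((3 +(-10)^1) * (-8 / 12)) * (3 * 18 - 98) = -616 / 3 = -205.33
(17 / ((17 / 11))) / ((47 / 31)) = 341 / 47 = 7.26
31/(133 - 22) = 0.28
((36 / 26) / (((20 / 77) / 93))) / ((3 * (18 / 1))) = 2387 / 260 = 9.18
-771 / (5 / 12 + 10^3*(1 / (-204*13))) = -19473.26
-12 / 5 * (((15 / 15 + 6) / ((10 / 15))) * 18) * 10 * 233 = -1056888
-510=-510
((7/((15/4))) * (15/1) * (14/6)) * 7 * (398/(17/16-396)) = -8736896/18957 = -460.88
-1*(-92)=92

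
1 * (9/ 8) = 9/ 8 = 1.12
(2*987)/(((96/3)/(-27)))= -1665.56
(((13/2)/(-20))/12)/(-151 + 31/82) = 533/2964240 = 0.00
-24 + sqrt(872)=-24 + 2 * sqrt(218)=5.53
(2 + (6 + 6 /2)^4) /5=6563 /5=1312.60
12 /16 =3 /4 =0.75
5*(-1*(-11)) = 55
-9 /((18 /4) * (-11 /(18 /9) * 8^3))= 0.00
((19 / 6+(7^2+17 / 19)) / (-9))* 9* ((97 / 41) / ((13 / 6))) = -586753 / 10127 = -57.94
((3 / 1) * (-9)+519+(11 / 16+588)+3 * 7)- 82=1019.69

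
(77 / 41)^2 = 5929 / 1681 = 3.53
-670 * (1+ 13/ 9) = -14740/ 9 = -1637.78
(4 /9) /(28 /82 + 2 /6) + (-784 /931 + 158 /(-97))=-831694 /458907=-1.81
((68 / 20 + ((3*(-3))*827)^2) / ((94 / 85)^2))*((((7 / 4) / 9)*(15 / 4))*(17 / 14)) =17010725877575 / 424128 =40107528.57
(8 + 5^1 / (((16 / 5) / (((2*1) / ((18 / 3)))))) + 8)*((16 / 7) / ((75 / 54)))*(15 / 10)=7137 / 175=40.78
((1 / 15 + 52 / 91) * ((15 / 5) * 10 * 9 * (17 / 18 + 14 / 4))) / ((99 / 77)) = 5360 / 9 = 595.56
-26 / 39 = -2 / 3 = -0.67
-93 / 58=-1.60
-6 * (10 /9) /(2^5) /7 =-5 /168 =-0.03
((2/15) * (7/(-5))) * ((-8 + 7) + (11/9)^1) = -28/675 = -0.04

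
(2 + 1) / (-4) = -3 / 4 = -0.75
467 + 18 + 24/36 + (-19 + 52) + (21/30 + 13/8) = 62519/120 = 520.99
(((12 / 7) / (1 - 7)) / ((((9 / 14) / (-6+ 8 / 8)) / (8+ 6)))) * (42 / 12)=108.89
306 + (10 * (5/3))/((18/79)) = 10237/27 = 379.15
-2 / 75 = -0.03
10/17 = 0.59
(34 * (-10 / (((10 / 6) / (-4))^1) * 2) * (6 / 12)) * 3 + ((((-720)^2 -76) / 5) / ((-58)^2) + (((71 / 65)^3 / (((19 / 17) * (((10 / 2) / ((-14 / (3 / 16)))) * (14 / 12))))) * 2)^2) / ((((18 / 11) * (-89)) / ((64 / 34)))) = 18988777922007239368957664 / 7794796539808184765625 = 2436.08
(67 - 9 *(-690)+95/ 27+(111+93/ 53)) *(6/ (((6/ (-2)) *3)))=-18297548/ 4293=-4262.18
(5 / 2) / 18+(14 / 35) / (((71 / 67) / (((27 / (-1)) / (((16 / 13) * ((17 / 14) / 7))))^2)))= 178374881203 / 29547360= 6036.91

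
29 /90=0.32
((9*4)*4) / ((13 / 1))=11.08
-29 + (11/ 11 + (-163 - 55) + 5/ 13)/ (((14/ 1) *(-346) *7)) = -3195125/ 110201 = -28.99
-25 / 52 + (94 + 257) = 18227 / 52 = 350.52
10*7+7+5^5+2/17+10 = 54606/17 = 3212.12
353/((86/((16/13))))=2824/559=5.05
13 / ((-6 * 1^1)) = -13 / 6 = -2.17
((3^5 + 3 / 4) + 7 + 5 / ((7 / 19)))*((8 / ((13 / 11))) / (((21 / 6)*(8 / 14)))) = 81411 / 91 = 894.63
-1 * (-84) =84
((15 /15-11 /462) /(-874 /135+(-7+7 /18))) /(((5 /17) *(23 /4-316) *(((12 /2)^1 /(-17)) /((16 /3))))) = -0.01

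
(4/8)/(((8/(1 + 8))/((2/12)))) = 3/32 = 0.09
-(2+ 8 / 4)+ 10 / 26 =-47 / 13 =-3.62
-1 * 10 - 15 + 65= 40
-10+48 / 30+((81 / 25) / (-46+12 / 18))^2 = -97044951 / 11560000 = -8.39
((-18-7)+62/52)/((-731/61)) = 37759/19006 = 1.99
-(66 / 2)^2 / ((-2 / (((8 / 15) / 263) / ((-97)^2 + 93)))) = 726 / 6247565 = 0.00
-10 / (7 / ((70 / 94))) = -50 / 47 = -1.06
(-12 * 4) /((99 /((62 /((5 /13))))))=-12896 /165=-78.16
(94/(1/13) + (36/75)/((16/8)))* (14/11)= 427784/275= 1555.58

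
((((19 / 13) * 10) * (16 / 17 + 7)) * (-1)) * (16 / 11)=-410400 / 2431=-168.82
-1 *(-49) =49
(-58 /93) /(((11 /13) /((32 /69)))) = -24128 /70587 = -0.34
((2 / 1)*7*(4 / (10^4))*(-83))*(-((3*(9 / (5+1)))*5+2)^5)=164118119669 / 40000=4102952.99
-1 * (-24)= 24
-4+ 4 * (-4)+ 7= -13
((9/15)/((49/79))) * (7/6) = 79/70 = 1.13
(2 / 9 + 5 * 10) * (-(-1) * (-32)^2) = 462848 / 9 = 51427.56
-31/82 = -0.38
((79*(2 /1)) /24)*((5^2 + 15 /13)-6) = 10349 /78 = 132.68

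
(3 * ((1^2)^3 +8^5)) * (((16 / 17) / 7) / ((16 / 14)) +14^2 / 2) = 163976076 / 17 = 9645651.53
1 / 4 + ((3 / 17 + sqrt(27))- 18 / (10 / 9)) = -5363 / 340 + 3*sqrt(3) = -10.58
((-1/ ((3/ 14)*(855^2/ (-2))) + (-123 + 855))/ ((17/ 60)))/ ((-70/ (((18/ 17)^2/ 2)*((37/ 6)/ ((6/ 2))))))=-118794488672/ 2793408975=-42.53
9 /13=0.69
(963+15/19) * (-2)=-1927.58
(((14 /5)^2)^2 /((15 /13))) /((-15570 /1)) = -249704 /72984375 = -0.00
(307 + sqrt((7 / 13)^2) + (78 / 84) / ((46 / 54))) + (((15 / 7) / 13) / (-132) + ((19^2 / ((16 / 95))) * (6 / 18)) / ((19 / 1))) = 346.23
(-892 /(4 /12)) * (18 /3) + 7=-16049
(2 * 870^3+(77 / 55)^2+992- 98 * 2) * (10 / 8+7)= 1086530608317 / 100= 10865306083.17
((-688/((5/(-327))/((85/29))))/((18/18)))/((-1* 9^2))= -1274864/783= -1628.18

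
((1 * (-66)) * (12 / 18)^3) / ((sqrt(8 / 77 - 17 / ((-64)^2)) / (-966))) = 3627008 * sqrt(2422343) / 94377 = 59813.63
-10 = -10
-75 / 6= -25 / 2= -12.50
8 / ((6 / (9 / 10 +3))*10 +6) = 52 / 139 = 0.37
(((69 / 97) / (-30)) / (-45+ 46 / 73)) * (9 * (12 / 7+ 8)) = 513774 / 10996405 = 0.05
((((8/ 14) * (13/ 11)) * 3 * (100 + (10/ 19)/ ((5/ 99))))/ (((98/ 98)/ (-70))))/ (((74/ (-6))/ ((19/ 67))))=360.07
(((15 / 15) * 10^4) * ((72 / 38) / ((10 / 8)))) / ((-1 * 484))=-31.32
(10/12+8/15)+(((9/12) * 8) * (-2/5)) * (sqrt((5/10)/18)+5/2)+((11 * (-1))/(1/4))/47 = -8417/1410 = -5.97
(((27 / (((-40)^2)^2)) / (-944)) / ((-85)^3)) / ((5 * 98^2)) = 27 / 71267396300800000000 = 0.00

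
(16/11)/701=0.00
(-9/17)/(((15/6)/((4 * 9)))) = -648/85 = -7.62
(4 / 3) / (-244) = -1 / 183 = -0.01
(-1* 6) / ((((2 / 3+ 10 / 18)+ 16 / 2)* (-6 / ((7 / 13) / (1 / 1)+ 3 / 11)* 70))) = 522 / 415415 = 0.00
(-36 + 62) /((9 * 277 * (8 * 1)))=13 /9972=0.00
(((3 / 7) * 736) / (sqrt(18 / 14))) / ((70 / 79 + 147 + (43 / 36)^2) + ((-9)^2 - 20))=75354624 * sqrt(7) / 150728641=1.32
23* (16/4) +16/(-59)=5412/59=91.73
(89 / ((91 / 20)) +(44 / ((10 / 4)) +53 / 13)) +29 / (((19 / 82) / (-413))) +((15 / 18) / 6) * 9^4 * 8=-44358.97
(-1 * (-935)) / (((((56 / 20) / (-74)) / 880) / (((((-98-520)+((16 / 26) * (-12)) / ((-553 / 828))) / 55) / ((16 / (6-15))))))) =-6792698152350 / 50323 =-134981979.46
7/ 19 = 0.37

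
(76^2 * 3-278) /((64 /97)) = 826925 /32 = 25841.41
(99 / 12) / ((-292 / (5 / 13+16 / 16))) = -297 / 7592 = -0.04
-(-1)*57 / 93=19 / 31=0.61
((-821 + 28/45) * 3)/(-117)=21.04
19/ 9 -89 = -782/ 9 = -86.89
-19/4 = -4.75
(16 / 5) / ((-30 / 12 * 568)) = -4 / 1775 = -0.00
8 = 8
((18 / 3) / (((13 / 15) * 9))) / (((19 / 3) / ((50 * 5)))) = 7500 / 247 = 30.36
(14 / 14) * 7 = 7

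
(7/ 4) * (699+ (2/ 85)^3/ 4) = 3004913639/ 2456500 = 1223.25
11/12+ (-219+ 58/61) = -158941/732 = -217.13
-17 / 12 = -1.42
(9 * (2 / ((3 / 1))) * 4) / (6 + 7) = 24 / 13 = 1.85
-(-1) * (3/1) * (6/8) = 9/4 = 2.25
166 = 166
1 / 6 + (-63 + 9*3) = -215 / 6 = -35.83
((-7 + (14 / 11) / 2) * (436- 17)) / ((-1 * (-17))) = -29330 / 187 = -156.84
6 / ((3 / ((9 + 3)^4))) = 41472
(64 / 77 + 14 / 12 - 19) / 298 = -7855 / 137676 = -0.06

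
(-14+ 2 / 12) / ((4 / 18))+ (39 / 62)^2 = -59442 / 961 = -61.85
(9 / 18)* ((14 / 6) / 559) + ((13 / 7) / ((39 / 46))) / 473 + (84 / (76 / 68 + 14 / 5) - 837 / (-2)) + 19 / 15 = 10540121419 / 23888865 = 441.21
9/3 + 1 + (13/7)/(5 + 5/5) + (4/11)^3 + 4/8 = 135775/27951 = 4.86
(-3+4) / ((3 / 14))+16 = 20.67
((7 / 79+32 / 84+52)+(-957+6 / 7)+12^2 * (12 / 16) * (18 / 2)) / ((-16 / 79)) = -56677 / 168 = -337.36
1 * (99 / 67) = 99 / 67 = 1.48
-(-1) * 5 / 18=5 / 18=0.28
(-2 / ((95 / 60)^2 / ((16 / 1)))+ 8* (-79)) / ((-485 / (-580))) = -27000160 / 35017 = -771.06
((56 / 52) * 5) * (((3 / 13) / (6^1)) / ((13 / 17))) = 595 / 2197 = 0.27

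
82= 82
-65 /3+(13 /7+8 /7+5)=-41 /3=-13.67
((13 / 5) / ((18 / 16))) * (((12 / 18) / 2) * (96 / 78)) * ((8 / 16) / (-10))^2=8 / 3375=0.00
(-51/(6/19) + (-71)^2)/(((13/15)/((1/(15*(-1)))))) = -9759/26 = -375.35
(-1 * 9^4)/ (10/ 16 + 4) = -1418.59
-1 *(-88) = 88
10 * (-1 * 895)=-8950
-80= -80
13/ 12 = 1.08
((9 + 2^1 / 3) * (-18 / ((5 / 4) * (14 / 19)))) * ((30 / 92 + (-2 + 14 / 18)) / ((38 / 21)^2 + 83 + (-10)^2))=8585682 / 9446905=0.91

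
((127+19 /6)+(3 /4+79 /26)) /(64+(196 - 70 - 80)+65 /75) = 104485 /86476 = 1.21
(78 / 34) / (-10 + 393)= 39 / 6511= 0.01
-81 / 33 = -27 / 11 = -2.45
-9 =-9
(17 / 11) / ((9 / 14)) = 238 / 99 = 2.40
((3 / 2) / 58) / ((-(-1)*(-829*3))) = -1 / 96164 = -0.00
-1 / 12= -0.08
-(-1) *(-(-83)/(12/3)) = 83/4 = 20.75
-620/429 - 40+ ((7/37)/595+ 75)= 45272704/1349205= 33.56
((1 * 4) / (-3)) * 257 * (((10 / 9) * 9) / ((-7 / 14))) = 20560 / 3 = 6853.33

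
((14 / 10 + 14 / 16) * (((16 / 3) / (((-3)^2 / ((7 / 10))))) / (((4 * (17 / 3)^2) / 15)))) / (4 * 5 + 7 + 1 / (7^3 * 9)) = 1966419 / 481763000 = 0.00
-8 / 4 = -2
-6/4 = -3/2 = -1.50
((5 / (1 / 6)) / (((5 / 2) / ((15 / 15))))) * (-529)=-6348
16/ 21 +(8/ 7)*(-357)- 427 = -834.24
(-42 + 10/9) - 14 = -494/9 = -54.89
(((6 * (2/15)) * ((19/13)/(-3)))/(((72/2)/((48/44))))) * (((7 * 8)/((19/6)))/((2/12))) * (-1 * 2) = 1792/715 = 2.51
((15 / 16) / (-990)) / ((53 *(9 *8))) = -1 / 4029696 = -0.00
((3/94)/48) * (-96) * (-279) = 837/47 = 17.81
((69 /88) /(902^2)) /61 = 69 /4367426272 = 0.00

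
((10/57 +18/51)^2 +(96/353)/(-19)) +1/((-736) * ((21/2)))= 226043273797/853823528208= 0.26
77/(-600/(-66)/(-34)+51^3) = 14399/24805687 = 0.00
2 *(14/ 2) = 14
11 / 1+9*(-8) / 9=3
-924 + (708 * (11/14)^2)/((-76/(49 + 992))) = -25736073/3724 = -6910.87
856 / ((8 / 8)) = 856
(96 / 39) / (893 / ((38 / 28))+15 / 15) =32 / 8567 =0.00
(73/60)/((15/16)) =292/225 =1.30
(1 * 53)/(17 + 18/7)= 371/137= 2.71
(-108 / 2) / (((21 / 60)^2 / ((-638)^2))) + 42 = -8792148342 / 49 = -179431598.82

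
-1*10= -10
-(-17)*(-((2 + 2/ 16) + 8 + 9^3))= -100521/ 8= -12565.12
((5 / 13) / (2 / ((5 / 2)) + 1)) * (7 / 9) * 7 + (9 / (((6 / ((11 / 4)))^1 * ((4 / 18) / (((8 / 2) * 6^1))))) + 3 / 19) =17879105 / 40014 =446.82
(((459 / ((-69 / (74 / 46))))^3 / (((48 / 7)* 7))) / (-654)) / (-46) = -20157513309 / 23752062318272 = -0.00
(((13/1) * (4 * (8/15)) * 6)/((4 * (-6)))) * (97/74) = -5044/555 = -9.09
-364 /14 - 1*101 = -127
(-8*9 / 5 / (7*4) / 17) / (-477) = 2 / 31535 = 0.00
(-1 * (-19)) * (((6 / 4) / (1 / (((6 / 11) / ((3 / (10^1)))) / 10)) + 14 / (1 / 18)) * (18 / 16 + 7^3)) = 145151925 / 88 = 1649453.69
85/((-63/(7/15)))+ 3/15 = -58/135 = -0.43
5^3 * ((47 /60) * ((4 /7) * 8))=9400 /21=447.62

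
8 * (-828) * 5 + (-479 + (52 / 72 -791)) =-619007 / 18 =-34389.28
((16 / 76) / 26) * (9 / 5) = 18 / 1235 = 0.01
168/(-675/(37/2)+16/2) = -3108/527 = -5.90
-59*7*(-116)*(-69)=-3305652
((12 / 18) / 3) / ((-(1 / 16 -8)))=32 / 1143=0.03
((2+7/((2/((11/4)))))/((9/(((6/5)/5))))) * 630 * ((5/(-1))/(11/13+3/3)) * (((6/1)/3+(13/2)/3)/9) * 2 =-70525/144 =-489.76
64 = 64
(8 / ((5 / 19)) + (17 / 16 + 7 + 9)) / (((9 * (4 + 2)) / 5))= 3797 / 864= 4.39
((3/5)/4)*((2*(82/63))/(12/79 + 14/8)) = 12956/63105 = 0.21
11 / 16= 0.69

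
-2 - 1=-3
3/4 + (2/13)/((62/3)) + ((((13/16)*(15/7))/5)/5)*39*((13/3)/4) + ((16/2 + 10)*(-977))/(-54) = 891977239/2708160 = 329.37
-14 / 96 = -7 / 48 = -0.15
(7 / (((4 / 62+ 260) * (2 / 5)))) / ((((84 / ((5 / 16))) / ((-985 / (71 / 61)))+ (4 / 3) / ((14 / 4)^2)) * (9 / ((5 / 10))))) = -15972095125 / 892030760832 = -0.02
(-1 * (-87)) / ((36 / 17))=493 / 12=41.08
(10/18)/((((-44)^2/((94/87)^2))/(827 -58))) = 8493605/32970564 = 0.26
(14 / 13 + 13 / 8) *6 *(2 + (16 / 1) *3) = 21075 / 26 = 810.58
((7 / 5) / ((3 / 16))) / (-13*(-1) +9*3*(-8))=-16 / 435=-0.04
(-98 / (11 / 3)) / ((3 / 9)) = -882 / 11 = -80.18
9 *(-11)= -99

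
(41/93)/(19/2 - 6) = 82/651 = 0.13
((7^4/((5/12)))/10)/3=4802/25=192.08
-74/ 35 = -2.11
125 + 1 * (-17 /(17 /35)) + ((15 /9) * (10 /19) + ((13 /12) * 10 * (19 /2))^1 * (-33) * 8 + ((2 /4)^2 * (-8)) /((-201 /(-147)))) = -103420756 /3819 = -27080.59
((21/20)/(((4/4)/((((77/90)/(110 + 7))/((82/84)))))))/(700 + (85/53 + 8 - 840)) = -199969/3315206700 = -0.00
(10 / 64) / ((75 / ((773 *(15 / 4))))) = 6.04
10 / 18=5 / 9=0.56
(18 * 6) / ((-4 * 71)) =-27 / 71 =-0.38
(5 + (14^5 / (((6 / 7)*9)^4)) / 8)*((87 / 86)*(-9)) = -1478490383 / 6770952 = -218.36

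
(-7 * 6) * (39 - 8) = -1302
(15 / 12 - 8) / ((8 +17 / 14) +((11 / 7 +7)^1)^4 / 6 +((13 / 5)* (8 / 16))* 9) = -108045 / 14734768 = -0.01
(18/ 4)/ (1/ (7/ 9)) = 7/ 2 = 3.50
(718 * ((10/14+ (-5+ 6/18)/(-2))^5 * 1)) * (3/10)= 385473314816/6806835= 56630.33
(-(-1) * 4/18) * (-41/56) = -41/252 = -0.16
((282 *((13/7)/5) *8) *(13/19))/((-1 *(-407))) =381264/270655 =1.41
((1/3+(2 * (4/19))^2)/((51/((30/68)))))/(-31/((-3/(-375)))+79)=-0.00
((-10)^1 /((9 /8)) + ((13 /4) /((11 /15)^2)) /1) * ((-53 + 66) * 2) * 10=-805675 /1089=-739.83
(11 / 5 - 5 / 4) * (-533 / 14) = -10127 / 280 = -36.17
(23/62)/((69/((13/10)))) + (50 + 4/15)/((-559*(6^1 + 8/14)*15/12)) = -36403/9197700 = -0.00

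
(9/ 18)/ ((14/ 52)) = 13/ 7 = 1.86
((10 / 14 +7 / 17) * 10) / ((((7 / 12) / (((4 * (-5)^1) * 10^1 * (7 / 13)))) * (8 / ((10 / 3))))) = -1340000 / 1547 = -866.19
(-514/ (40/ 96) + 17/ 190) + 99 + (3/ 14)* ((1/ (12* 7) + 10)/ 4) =-168916793/ 148960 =-1133.97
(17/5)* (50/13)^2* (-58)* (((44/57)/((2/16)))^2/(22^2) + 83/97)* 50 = -7259400350000/53260857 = -136298.98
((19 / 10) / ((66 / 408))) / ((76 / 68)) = 578 / 55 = 10.51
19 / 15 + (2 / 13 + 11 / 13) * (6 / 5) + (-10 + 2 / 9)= -329 / 45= -7.31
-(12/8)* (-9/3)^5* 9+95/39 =256069/78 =3282.94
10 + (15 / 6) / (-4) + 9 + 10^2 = 947 / 8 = 118.38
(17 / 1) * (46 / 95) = 782 / 95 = 8.23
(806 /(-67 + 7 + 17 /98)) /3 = -6076 /1353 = -4.49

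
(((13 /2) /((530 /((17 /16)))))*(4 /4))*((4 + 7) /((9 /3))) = 2431 /50880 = 0.05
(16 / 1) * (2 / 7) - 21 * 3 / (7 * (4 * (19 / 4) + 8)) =89 / 21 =4.24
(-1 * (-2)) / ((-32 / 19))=-19 / 16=-1.19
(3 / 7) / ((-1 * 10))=-3 / 70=-0.04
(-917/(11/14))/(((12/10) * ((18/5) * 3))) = -90.05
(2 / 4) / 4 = 0.12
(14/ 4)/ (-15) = -7/ 30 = -0.23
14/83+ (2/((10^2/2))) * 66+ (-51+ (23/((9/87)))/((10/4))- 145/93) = 39.18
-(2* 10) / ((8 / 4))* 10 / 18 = -50 / 9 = -5.56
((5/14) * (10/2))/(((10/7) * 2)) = 5/8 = 0.62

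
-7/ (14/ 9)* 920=-4140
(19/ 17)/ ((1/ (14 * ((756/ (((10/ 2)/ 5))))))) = 11829.18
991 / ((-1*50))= -991 / 50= -19.82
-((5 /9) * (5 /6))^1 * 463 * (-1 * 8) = 46300 /27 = 1714.81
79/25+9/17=1568/425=3.69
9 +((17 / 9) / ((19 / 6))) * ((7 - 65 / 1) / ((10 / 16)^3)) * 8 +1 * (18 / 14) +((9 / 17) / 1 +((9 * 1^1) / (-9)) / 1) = -952878128 / 847875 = -1123.84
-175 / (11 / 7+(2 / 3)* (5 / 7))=-3675 / 43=-85.47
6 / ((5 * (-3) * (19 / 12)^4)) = -41472 / 651605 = -0.06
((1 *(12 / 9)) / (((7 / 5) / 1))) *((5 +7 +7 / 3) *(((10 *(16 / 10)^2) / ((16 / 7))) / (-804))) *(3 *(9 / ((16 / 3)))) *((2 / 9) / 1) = -43 / 201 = -0.21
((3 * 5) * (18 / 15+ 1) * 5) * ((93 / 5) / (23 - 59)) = -341 / 4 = -85.25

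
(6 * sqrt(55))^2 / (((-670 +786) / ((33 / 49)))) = 16335 / 1421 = 11.50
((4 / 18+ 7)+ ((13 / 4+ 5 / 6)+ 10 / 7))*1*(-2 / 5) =-3209 / 630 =-5.09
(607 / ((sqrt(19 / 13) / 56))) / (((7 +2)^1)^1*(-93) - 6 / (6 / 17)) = -2428*sqrt(247) / 1159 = -32.92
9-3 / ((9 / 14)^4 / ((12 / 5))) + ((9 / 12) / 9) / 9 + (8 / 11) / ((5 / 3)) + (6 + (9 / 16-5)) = -19982933 / 641520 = -31.15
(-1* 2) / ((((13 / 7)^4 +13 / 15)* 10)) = -0.02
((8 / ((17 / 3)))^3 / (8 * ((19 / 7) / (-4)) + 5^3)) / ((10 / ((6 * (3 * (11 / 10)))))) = 177408 / 3807575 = 0.05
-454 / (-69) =454 / 69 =6.58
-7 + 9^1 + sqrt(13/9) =sqrt(13)/3 + 2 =3.20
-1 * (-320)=320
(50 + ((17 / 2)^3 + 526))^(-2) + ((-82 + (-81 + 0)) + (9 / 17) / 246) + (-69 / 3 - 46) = -29316482377389 / 126365320754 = -232.00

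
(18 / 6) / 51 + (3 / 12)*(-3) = -47 / 68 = -0.69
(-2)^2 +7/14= 9/2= 4.50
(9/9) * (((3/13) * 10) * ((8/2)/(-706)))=-60/4589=-0.01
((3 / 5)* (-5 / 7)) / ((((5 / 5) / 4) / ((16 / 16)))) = -12 / 7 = -1.71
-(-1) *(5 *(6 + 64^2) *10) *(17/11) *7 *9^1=219662100/11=19969281.82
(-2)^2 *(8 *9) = 288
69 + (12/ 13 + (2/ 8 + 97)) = 8693/ 52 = 167.17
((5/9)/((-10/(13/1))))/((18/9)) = -13/36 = -0.36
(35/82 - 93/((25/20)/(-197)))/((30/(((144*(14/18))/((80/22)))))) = 462728651/30750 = 15048.09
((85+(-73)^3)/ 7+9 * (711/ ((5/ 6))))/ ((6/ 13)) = -3631121/ 35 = -103746.31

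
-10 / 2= -5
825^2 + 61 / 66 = 680625.92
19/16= 1.19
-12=-12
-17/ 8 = -2.12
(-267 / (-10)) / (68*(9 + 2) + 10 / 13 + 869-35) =3471 / 205760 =0.02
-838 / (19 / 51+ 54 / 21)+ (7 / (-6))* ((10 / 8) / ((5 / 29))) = -7393337 / 25224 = -293.11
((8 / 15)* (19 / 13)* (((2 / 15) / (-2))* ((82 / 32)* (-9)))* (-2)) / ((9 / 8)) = -6232 / 2925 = -2.13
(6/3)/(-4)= -1/2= -0.50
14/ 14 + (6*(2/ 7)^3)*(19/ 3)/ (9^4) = 2250727/ 2250423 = 1.00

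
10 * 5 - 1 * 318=-268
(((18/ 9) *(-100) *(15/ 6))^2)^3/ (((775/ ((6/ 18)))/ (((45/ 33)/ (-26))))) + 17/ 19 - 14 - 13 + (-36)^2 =-29687499893040576/ 84227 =-352470109264.73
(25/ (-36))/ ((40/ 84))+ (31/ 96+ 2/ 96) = -107/ 96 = -1.11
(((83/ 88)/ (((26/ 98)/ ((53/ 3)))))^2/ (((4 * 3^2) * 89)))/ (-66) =-46462233601/ 2490754945536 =-0.02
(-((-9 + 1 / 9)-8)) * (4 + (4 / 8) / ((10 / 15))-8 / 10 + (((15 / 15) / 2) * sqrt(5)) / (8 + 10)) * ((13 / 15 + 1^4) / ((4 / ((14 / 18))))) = 1862 * sqrt(5) / 10935 + 147098 / 6075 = 24.59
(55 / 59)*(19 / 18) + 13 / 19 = 33661 / 20178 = 1.67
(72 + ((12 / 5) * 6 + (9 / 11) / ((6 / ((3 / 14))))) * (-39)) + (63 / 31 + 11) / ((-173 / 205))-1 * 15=-4304456357 / 8259020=-521.18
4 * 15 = 60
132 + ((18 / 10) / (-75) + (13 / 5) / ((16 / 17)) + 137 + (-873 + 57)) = -1088523 / 2000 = -544.26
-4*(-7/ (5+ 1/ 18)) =72/ 13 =5.54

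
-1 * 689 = -689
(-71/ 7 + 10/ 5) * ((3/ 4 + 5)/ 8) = -5.85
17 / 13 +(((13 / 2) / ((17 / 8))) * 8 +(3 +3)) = 7023 / 221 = 31.78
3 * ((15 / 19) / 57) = 0.04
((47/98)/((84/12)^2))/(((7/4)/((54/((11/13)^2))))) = 857844/2033647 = 0.42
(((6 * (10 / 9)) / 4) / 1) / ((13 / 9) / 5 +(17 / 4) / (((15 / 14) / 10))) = 75 / 1798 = 0.04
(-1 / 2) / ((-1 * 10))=1 / 20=0.05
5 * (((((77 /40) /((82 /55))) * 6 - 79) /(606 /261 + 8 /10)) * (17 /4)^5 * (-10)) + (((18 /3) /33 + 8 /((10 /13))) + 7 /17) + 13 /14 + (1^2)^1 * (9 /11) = 1582381.11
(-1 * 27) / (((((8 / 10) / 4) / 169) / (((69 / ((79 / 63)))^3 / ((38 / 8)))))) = -7496341882372980 / 9367741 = -800229413.09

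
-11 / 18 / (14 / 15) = -55 / 84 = -0.65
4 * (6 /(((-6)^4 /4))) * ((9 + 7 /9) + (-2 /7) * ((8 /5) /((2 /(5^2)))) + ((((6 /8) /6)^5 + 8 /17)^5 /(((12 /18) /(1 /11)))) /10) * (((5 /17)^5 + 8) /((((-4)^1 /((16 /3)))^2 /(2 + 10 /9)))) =11442564685535990567132586638447643817843 /858858538271375974594604821905911316480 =13.32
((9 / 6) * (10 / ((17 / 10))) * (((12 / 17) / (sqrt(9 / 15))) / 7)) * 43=25800 * sqrt(15) / 2023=49.39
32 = 32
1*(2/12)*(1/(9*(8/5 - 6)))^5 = -3125/1825900895808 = -0.00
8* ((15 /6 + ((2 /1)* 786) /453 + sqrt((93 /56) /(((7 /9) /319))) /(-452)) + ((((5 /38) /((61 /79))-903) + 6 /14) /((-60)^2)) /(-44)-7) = -397454854991 /48512494800-3* sqrt(59334) /1582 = -8.65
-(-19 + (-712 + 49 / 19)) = 13840 / 19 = 728.42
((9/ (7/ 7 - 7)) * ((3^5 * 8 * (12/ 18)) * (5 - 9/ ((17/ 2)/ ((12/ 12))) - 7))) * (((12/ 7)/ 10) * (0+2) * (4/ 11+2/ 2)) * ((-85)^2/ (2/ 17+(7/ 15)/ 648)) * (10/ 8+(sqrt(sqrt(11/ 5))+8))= 51113570227200 * 11^(1/ 4) * 5^(3/ 4)/ 1506043+2364002623008000/ 1506043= 1776346649.63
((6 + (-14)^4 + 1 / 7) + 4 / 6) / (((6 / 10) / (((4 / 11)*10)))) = 161375800 / 693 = 232865.51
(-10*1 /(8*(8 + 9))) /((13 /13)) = -5 /68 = -0.07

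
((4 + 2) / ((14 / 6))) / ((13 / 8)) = 144 / 91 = 1.58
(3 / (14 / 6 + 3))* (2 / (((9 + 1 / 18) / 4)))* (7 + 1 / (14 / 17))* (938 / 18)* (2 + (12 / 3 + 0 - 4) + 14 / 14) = 208035 / 326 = 638.14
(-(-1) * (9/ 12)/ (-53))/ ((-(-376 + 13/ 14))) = -21/ 556606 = -0.00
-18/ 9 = -2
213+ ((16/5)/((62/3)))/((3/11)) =33103/155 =213.57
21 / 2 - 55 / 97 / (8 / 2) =4019 / 388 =10.36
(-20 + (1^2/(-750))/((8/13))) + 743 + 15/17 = 73835779/102000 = 723.88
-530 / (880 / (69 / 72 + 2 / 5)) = -0.82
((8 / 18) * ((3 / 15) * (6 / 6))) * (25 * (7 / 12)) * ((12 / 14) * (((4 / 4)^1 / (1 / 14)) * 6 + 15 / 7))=670 / 7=95.71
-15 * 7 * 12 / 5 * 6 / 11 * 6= -9072 / 11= -824.73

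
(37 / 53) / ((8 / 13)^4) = 4.87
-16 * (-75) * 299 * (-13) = -4664400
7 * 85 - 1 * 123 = 472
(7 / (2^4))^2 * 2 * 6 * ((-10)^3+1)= -2294.58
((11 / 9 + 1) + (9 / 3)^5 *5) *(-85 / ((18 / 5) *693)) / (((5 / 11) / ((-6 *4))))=532100 / 243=2189.71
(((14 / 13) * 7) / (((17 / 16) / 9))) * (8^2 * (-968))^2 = 245079483665.38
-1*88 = -88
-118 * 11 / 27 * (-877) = 1138346 / 27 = 42160.96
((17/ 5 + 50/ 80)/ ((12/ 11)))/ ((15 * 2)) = 1771/ 14400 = 0.12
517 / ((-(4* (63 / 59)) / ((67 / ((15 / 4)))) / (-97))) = 198238997 / 945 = 209776.72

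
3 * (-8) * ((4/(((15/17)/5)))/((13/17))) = -9248/13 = -711.38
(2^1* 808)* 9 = 14544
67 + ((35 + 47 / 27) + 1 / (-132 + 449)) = 103.74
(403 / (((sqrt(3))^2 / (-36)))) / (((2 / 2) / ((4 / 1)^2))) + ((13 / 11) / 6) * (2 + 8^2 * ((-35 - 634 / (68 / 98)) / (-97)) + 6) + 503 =-4176403045 / 54417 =-76748.13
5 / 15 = 1 / 3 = 0.33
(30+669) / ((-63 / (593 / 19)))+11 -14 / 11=-1477166 / 4389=-336.56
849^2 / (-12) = -240267 / 4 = -60066.75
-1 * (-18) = 18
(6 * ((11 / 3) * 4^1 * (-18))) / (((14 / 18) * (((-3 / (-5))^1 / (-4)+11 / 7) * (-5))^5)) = 0.11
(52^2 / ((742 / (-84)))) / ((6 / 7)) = -18928 / 53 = -357.13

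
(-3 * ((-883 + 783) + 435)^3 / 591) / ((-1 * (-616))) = -37595375 / 121352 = -309.80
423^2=178929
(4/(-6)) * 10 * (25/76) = -125/57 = -2.19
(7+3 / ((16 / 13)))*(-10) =-94.38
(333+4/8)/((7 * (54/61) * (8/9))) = 40687/672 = 60.55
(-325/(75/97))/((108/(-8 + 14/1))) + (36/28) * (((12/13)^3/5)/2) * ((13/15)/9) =-37278523/1597050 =-23.34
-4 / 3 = -1.33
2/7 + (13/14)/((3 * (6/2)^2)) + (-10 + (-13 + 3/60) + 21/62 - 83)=-12338021/117180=-105.29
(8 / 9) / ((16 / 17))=17 / 18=0.94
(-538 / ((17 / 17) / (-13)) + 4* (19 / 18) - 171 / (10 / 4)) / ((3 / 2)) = 623684 / 135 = 4619.88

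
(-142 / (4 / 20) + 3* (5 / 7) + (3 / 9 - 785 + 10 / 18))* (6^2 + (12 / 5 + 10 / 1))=-22746548 / 315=-72211.26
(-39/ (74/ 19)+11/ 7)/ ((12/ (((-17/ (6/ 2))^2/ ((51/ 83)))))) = -6170303/ 167832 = -36.76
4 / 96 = 1 / 24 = 0.04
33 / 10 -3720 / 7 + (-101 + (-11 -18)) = -658.13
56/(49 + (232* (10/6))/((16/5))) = 336/1019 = 0.33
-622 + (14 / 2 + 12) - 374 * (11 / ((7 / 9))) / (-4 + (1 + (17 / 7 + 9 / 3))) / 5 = -5193 / 5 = -1038.60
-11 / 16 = -0.69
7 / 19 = 0.37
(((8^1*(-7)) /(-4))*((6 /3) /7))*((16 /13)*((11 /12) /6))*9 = 88 /13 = 6.77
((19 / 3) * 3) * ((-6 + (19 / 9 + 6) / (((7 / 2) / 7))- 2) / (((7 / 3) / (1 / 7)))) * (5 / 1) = 7030 / 147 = 47.82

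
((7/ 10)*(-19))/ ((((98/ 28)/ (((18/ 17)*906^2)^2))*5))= -4147738824643776/ 7225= -574081498220.59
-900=-900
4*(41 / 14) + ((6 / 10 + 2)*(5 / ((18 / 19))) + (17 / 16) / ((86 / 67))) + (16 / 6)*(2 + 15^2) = 54751933 / 86688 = 631.60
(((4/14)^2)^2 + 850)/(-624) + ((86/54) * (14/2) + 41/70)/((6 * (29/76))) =11035865741/2932773480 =3.76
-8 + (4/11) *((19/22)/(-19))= -970/121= -8.02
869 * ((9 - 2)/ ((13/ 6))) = 36498/ 13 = 2807.54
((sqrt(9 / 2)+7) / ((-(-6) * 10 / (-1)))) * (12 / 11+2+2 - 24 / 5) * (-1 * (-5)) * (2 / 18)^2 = -28 / 13365 - 2 * sqrt(2) / 4455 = -0.00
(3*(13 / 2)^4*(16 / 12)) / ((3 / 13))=371293 / 12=30941.08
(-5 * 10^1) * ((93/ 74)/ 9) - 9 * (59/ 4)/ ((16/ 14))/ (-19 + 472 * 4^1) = -2226847/ 316128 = -7.04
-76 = -76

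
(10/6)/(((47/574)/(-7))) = -20090/141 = -142.48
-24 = -24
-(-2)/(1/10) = 20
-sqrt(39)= -6.24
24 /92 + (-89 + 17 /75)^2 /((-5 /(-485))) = 98897952434 /129375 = 764428.62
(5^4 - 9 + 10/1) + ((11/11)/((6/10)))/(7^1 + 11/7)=22543/36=626.19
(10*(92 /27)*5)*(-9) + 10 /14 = -32185 /21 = -1532.62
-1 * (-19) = 19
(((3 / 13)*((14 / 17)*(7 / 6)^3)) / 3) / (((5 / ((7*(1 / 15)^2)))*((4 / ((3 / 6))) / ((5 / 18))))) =16807 / 773323200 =0.00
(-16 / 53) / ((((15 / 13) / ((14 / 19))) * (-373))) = 2912 / 5634165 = 0.00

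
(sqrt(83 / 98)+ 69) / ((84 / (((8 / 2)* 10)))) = 5* sqrt(166) / 147+ 230 / 7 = 33.30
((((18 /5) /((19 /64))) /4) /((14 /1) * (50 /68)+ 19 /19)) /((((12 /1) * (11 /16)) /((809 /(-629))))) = -1618 /38665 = -0.04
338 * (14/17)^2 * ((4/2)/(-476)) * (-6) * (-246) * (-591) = 840178.98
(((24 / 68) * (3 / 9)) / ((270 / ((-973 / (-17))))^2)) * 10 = 0.05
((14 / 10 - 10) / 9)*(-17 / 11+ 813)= -383818 / 495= -775.39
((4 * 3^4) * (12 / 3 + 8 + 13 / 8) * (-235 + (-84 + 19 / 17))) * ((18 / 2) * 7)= -1502925354 / 17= -88407373.76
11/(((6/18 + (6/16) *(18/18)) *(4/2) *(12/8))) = 88/17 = 5.18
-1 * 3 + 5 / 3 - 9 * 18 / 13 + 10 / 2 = -343 / 39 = -8.79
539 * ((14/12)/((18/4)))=3773/27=139.74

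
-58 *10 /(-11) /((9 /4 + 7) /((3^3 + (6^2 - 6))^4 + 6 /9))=73469771600 /1221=60171803.11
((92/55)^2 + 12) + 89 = 313989/3025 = 103.80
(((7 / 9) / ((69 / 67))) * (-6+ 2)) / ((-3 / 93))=58156 / 621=93.65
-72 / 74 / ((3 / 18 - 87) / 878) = 189648 / 19277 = 9.84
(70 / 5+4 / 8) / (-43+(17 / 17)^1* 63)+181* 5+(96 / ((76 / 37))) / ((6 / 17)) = 788991 / 760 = 1038.15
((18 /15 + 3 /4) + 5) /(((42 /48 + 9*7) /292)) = 31.77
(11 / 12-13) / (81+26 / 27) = -1305 / 8852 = -0.15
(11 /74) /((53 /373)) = 4103 /3922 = 1.05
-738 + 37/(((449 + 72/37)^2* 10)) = -2054512429847/2783892250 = -738.00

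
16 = 16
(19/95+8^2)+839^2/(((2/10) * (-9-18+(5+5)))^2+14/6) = 264304857/5210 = 50730.30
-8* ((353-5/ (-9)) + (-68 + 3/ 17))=-349736/ 153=-2285.86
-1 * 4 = -4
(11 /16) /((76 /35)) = 385 /1216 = 0.32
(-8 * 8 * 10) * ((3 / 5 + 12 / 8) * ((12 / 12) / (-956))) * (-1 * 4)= -1344 / 239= -5.62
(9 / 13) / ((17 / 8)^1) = 72 / 221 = 0.33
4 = 4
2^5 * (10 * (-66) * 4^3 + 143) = -1347104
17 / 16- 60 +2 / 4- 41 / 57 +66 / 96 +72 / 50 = -325067 / 5700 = -57.03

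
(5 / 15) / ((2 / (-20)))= -3.33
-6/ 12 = -1/ 2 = -0.50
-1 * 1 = -1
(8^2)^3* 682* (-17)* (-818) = 2486145384448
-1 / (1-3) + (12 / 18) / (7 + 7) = 23 / 42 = 0.55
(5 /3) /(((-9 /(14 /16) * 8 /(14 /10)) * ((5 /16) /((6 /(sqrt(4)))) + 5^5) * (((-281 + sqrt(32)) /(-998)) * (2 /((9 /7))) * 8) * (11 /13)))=-12759929 /4167590115040-45409 * sqrt(2) /1041897528760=-0.00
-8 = -8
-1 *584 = -584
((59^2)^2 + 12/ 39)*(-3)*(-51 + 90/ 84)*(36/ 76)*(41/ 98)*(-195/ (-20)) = 52239549282309/ 14896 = 3506951482.43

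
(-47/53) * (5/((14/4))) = -470/371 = -1.27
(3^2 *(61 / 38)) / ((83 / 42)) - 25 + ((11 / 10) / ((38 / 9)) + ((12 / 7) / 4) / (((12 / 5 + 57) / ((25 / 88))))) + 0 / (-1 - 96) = -8379786313 / 480858840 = -17.43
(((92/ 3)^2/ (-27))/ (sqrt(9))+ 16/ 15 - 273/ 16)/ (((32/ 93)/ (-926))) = 23108286941/ 311040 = 74293.62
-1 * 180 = -180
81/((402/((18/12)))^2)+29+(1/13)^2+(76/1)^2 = 70462661593/12138256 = 5805.01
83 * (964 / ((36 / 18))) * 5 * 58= 11601740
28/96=7/24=0.29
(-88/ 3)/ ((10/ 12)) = -176/ 5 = -35.20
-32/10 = -16/5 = -3.20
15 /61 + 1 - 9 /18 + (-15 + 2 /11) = -18885 /1342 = -14.07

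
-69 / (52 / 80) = -106.15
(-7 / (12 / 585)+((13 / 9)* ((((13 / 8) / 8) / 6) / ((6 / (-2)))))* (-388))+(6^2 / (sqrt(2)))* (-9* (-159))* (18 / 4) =-868127 / 2592+115911* sqrt(2) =163587.98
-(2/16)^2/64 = -1/4096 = -0.00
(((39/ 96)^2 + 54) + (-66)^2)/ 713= 6.19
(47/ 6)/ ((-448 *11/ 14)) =-47/ 2112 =-0.02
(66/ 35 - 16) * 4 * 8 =-15808/ 35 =-451.66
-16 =-16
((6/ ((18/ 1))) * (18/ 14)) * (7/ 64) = 3/ 64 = 0.05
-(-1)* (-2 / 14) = -1 / 7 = -0.14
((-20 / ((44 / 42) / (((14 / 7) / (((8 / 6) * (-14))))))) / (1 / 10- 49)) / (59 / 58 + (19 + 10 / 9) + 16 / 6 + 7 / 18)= -0.00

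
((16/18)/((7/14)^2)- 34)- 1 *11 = -373/9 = -41.44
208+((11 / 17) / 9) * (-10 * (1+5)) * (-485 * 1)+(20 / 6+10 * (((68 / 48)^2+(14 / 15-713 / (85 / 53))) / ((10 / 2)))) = 8691733 / 6120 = 1420.22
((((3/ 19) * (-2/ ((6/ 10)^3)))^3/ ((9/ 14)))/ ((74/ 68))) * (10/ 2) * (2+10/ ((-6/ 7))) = 1078437500000/ 4995210789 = 215.89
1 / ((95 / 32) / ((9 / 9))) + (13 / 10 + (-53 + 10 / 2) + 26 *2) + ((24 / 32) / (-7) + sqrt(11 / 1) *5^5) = 14709 / 2660 + 3125 *sqrt(11) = 10369.98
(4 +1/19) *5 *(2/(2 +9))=70/19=3.68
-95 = -95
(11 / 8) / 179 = 11 / 1432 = 0.01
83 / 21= 3.95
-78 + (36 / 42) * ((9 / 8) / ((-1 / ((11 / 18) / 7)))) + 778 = 274367 / 392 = 699.92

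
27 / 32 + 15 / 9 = 241 / 96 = 2.51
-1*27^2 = -729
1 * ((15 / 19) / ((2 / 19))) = 15 / 2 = 7.50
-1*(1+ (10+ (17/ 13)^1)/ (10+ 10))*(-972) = 98901/ 65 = 1521.55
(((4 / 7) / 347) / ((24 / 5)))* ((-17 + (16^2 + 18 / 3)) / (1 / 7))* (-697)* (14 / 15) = -382.76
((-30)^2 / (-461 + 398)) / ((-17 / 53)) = 5300 / 119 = 44.54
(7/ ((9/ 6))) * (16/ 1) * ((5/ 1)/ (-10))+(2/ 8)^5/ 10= -1146877/ 30720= -37.33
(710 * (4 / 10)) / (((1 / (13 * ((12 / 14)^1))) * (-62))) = -51.04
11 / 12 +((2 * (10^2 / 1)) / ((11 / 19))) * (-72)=-3283079 / 132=-24871.81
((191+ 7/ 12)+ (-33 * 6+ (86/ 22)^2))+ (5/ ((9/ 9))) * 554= 4034911/ 1452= 2778.86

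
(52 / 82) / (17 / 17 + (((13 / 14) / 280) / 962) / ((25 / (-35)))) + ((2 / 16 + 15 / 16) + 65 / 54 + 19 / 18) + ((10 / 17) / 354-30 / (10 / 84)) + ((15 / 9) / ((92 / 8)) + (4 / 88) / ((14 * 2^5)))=-12928159834379627807 / 52151252090458752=-247.90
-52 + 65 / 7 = -299 / 7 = -42.71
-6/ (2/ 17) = -51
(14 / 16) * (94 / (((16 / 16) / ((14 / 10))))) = 115.15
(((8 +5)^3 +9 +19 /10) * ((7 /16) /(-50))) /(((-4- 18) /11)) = 154553 /16000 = 9.66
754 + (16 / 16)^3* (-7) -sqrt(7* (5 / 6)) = 747 -sqrt(210) / 6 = 744.58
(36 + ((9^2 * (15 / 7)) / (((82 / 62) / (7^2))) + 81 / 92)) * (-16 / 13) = -97581492 / 12259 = -7959.99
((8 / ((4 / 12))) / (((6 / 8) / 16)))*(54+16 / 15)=28194.13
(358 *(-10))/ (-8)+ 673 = 2241/ 2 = 1120.50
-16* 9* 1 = -144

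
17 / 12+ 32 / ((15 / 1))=71 / 20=3.55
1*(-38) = -38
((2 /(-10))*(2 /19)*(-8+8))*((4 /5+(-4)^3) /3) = 0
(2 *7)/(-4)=-7/2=-3.50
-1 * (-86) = 86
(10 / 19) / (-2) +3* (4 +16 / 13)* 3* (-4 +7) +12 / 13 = 35047 / 247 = 141.89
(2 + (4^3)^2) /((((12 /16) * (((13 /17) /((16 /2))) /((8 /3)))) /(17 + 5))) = 130786304 /39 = 3353494.97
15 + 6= 21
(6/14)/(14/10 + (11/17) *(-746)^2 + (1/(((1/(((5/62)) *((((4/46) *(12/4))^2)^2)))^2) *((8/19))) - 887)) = 19190498498035455/16084778059491392861848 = 0.00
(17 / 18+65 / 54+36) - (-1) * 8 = 1246 / 27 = 46.15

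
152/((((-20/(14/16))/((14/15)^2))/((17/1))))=-98.48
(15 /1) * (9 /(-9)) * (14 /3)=-70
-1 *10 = -10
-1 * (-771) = 771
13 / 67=0.19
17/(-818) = -17/818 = -0.02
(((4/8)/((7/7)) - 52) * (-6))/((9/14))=1442/3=480.67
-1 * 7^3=-343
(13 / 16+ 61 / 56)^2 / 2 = 45369 / 25088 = 1.81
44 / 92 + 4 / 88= 265 / 506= 0.52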